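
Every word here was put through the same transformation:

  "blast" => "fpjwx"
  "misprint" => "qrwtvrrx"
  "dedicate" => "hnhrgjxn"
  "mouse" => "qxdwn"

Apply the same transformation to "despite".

hnwtrxn

Two shifts are in play — +9 for a/e/i/o/u, +4 for every other letter.
Applying it to despite: d(cons)+4=h, e(vowel)+9=n, s(cons)+4=w, p(cons)+4=t, i(vowel)+9=r, t(cons)+4=x, e(vowel)+9=n.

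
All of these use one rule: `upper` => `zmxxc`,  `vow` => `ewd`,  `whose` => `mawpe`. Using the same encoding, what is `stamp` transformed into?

xuiba

The output letters match the input read backwards, each shifted +8: upper reversed is reppu. The word is reversed, then every letter is shifted forward by 8.
For stamp: reverse → pmats; then shift: p+8=x, m+8=u, a+8=i, t+8=b, s+8=a.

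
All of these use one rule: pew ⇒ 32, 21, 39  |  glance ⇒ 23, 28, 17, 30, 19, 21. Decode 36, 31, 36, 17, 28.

p is letter #16 and maps to 32: an offset of 16. Each letter is replaced by its alphabet position (a=1..z=26) + 16.
Reversing it on 36, 31, 36, 17, 28: 36→(36−16)÷1=20=t, 31→(31−16)÷1=15=o, 36→(36−16)÷1=20=t, 17→(17−16)÷1=1=a, 28→(28−16)÷1=12=l.

total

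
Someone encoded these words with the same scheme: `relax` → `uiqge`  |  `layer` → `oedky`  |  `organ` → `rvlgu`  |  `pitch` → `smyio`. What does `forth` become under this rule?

Each letter shifts forward by (position + 3), i.e. 3, 4, 5, … — the shift grows by one for each successive letter.
For forth: f+3=i, o+4=s, r+5=w, t+6=z, h+7=o.

iswzo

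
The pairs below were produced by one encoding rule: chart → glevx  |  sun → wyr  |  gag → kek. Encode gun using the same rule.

kyr

Compare letters: c→g is +4, h→l is +4, a→e is +4 — a constant shift. Each letter is shifted forward by 4 in the alphabet (a Caesar shift of +4).
For gun: g+4=k, u+4=y, n+4=r.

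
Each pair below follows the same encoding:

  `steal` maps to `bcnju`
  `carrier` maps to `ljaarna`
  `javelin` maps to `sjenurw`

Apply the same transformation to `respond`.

Compare letters: s→b is +9, t→c is +9, e→n is +9 — a constant shift. It's a constant shift of +9 (ROT9).
On respond: r+9=a, e+9=n, s+9=b, p+9=y, o+9=x, n+9=w, d+9=m.

anbyxwm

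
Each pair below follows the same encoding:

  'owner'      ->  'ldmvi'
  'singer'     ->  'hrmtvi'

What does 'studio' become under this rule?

hgfwrl

Each pair mirrors across the alphabet (o↔l, w↔d, n↔m): positions sum to 25. Letters are reflected about the middle of the alphabet (position → 25−position): Atbash.
On studio: s↔h, t↔g, u↔f, d↔w, i↔r, o↔l.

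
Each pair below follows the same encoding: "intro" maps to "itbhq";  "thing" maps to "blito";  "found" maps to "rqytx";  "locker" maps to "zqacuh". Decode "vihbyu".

i(8)→i(8) and n(13)→t(19) fit y≡23x+6 (mod 26); the inverse of 23 mod 26 is 17. Each letter's alphabet position (a=0..z=25) is mapped through 23·x+6 mod 26 — an affine cipher.
Decoding vihbyu: v(21)→17·(21−6)≡21=v; i(8)→17·(8−6)≡8=i; h(7)→17·(7−6)≡17=r; b(1)→17·(1−6)≡19=t; y(24)→17·(24−6)≡20=u; u(20)→17·(20−6)≡4=e (all mod 26).

virtue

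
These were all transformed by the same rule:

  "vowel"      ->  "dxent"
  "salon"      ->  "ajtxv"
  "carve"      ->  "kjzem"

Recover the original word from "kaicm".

crate

Shifts by position in vowel: pos 0: v→d (+8), pos 1: o→x (+9), pos 2: w→e (+8), pos 3: e→n (+9) — repeating every 2. The shifts repeat in a cycle of length 2: positions 0,1,… shift by +8, +9, then the pattern repeats.
Undoing it on kaicm: k−8=c, a−9=r, i−8=a, c−9=t, m−8=e.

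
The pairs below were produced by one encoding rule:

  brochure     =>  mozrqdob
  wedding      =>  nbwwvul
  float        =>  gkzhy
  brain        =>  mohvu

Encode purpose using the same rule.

b(1)→m(12) and r(17)→o(14) fit y≡5x+7 (mod 26); the inverse of 5 mod 26 is 21. This is an affine cipher: with a=0,…,z=25, each position x becomes (5x+7) mod 26.
On purpose: p(15)→5·15+7≡4=e; u(20)→5·20+7≡3=d; r(17)→5·17+7≡14=o; p(15)→5·15+7≡4=e; o(14)→5·14+7≡25=z; s(18)→5·18+7≡19=t; e(4)→5·4+7≡1=b (all mod 26).

edoeztb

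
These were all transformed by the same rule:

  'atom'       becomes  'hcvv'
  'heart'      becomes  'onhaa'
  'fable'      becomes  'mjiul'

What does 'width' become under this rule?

Shifts by position in atom: pos 0: a→h (+7), pos 1: t→c (+9), pos 2: o→v (+7), pos 3: m→v (+9) — repeating every 2. The shifts repeat in a cycle of length 2: positions 0,1,… shift by +7, +9, then the pattern repeats.
For width: w+7=d, i+9=r, d+7=k, t+9=c, h+7=o.

drkco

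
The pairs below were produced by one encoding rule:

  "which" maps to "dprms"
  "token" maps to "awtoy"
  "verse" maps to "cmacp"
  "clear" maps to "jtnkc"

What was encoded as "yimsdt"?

radish

In which: w→d is +7, h→p is +8, i→r is +9, c→m is +10 — the shift increases by 1 each position. Letter i (0-indexed) is shifted by i+7, so successive shifts are 7, 8, 9, ….
Undoing it on yimsdt: y−7=r, i−8=a, m−9=d, s−10=i, d−11=s, t−12=h.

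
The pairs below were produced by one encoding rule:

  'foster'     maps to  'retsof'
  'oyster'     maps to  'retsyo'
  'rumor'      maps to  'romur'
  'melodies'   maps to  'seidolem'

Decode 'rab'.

bar

The output letters match the input read backwards: foster reversed is retsof. It's just the letters in reverse order.
Undoing it on rab: then reverse → bar.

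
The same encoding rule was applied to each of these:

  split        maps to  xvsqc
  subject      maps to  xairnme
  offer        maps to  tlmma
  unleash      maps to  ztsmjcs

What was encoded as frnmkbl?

algebra

In split: s→x is +5, p→v is +6, l→s is +7, i→q is +8 — the shift increases by 1 each position. The shift increases by 1 at each position, starting from +5: 5, 6, 7, ….
Decoding frnmkbl: f−5=a, r−6=l, n−7=g, m−8=e, k−9=b, b−10=r, l−11=a.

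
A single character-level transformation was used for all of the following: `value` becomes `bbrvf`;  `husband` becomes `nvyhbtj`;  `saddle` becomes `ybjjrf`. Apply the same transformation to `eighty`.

Two shifts are in play — +1 for a/e/i/o/u, +6 for every other letter.
On eighty: e(vowel)+1=f, i(vowel)+1=j, g(cons)+6=m, h(cons)+6=n, t(cons)+6=z, y(cons)+6=e.

fjmnze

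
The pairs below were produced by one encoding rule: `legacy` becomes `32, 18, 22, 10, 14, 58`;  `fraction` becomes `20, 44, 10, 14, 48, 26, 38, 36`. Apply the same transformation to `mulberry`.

l(#12)→32 and e(#5)→18: differences scale by 2, so n = 2·pos + 8. With a=1..z=26, the number is 2·pos + 8.
Applying it to mulberry: m=13→34, u=21→50, l=12→32, b=2→12, e=5→18, r=18→44, r=18→44, y=25→58.

34, 50, 32, 12, 18, 44, 44, 58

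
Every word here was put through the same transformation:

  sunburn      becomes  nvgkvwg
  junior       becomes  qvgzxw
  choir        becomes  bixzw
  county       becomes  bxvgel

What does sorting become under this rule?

nxwezgr

s(18)→n(13) and u(20)→v(21) fit y≡17x+19 (mod 26); the inverse of 17 mod 26 is 23. This is an affine cipher: with a=0,…,z=25, each position x becomes (17x+19) mod 26.
Applying it to sorting: s(18)→17·18+19≡13=n; o(14)→17·14+19≡23=x; r(17)→17·17+19≡22=w; t(19)→17·19+19≡4=e; i(8)→17·8+19≡25=z; n(13)→17·13+19≡6=g; g(6)→17·6+19≡17=r (all mod 26).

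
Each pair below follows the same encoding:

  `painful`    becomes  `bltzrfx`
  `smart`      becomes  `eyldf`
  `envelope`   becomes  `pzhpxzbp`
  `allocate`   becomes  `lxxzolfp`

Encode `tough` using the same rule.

fzfst

The shift depends on letter class: consonant p→b is +12, but vowel a→l is +11. The rule splits by letter class: vowels +11, consonants +12.
Applying it to tough: t(cons)+12=f, o(vowel)+11=z, u(vowel)+11=f, g(cons)+12=s, h(cons)+12=t.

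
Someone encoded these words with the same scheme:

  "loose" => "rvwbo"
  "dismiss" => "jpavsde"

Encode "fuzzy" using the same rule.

lbhii

In loose: l→r is +6, o→v is +7, o→w is +8, s→b is +9 — the shift increases by 1 each position. Each letter shifts forward by (position + 6), i.e. 6, 7, 8, … — the shift grows by one for each successive letter.
Applying it to fuzzy: f+6=l, u+7=b, z+8=h, z+9=i, y+10=i.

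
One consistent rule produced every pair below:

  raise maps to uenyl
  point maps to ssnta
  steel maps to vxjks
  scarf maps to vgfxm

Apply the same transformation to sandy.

In raise: r→u is +3, a→e is +4, i→n is +5, s→y is +6 — the shift increases by 1 each position. The shift increases by 1 at each position, starting from +3: 3, 4, 5, ….
For sandy: s+3=v, a+4=e, n+5=s, d+6=j, y+7=f.

vesjf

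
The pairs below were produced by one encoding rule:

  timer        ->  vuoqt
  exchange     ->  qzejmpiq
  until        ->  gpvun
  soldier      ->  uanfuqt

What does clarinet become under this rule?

enmtupqv

Vowels shift forward by 12 and consonants shift forward by 2.
Applying it to clarinet: c(cons)+2=e, l(cons)+2=n, a(vowel)+12=m, r(cons)+2=t, i(vowel)+12=u, n(cons)+2=p, e(vowel)+12=q, t(cons)+2=v.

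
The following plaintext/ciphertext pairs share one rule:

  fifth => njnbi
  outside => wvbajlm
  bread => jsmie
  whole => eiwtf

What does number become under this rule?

vvujfz

Shifts by position in fifth: pos 0: f→n (+8), pos 1: i→j (+1), pos 2: f→n (+8), pos 3: t→b (+8), pos 4: h→i (+1) — repeating every 3. It's a Vigenère-style cipher with numeric key [8,1,8]: position i shifts by key[i mod 3].
On number: n+8=v, u+1=v, m+8=u, b+8=j, e+1=f, r+8=z.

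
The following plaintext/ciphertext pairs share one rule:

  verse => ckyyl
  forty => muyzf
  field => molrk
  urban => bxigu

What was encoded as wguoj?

Shifts by position in verse: pos 0: v→c (+7), pos 1: e→k (+6), pos 2: r→y (+7), pos 3: s→y (+6) — repeating every 2. It's a Vigenère-style cipher with numeric key [7,6]: position i shifts by key[i mod 2].
Undoing it on wguoj: w−7=p, g−6=a, u−7=n, o−6=i, j−7=c.

panic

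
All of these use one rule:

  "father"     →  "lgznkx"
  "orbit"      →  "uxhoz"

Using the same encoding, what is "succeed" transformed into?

yaiikkj

Every letter moves 6 places later in the alphabet, wrapping around z→a.
For succeed: s+6=y, u+6=a, c+6=i, c+6=i, e+6=k, e+6=k, d+6=j.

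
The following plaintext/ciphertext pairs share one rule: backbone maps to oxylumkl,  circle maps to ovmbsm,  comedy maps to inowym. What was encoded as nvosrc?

shield

The output letters match the input read backwards, each shifted +10: backbone reversed is enobkcab. Read the word backwards and shift each letter +10.
Undoing it on nvosrc: shift back: n−10=d, v−10=l, o−10=e, s−10=i, r−10=h, c−10=s → dleihs; then reverse → shield.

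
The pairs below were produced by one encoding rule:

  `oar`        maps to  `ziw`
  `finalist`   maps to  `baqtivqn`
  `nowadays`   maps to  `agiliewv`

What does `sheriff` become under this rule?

nnqzmpa

The output letters match the input read backwards, each shifted +8: oar reversed is rao. Read the word backwards and shift each letter +8.
On sheriff: reverse → ffirehs; then shift: f+8=n, f+8=n, i+8=q, r+8=z, e+8=m, h+8=p, s+8=a.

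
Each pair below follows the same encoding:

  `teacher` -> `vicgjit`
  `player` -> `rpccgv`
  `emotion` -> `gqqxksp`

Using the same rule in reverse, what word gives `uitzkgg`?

The shifts repeat in a cycle of length 2: positions 0,1,… shift by +2, +4, then the pattern repeats.
Undoing it on uitzkgg: u−2=s, i−4=e, t−2=r, z−4=v, k−2=i, g−4=c, g−2=e.

service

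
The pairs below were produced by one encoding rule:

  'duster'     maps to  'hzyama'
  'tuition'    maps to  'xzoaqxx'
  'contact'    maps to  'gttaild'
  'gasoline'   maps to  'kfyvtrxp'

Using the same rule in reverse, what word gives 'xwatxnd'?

In duster: d→h is +4, u→z is +5, s→y is +6, t→a is +7 — the shift increases by 1 each position. Letter i (0-indexed) is shifted by i+4, so successive shifts are 4, 5, 6, ….
Decoding xwatxnd: x−4=t, w−5=r, a−6=u, t−7=m, x−8=p, n−9=e, d−10=t.

trumpet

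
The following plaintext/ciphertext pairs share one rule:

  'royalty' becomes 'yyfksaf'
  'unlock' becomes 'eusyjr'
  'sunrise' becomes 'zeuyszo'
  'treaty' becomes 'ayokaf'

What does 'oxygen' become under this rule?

yefnou

The shift depends on letter class: consonant r→y is +7, but vowel o→y is +10. The rule splits by letter class: vowels +10, consonants +7.
On oxygen: o(vowel)+10=y, x(cons)+7=e, y(cons)+7=f, g(cons)+7=n, e(vowel)+10=o, n(cons)+7=u.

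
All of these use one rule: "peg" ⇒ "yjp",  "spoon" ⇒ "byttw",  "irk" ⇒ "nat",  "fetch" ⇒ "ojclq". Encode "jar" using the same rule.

The shift depends on letter class: consonant p→y is +9, but vowel e→j is +5. Two shifts are in play — +5 for a/e/i/o/u, +9 for every other letter.
Applying it to jar: j(cons)+9=s, a(vowel)+5=f, r(cons)+9=a.

sfa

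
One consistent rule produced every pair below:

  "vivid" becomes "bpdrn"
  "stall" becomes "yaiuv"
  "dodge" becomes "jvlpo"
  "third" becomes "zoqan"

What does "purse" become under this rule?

vbzbo

In vivid: v→b is +6, i→p is +7, v→d is +8, i→r is +9 — the shift increases by 1 each position. Letter i (0-indexed) is shifted by i+6, so successive shifts are 6, 7, 8, ….
For purse: p+6=v, u+7=b, r+8=z, s+9=b, e+10=o.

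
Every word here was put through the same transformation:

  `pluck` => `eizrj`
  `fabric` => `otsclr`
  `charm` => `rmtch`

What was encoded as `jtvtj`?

kayak

p(15)→e(4) and l(11)→i(8) fit y≡25x+19 (mod 26); the inverse of 25 mod 26 is 25. Treating letters as 0–25, the rule is x ↦ 25x + 19 (mod 26).
Undoing it on jtvtj: j(9)→25·(9−19)≡10=k; t(19)→25·(19−19)≡0=a; v(21)→25·(21−19)≡24=y; t(19)→25·(19−19)≡0=a; j(9)→25·(9−19)≡10=k (all mod 26).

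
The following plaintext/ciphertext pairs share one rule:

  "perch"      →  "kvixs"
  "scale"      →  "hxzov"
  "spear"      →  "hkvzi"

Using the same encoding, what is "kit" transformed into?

Each pair mirrors across the alphabet (p↔k, e↔v, r↔i): positions sum to 25. Letters are reflected about the middle of the alphabet (position → 25−position): Atbash.
Applying it to kit: k↔p, i↔r, t↔g.

prg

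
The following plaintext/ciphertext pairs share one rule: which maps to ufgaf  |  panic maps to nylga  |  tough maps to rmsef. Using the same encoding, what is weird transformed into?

It's a constant shift of +24 (ROT24).
On weird: w+24=u, e+24=c, i+24=g, r+24=p, d+24=b.

ucgpb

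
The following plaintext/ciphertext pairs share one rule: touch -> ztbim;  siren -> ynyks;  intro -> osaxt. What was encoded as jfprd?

daily

A repeating key of period 3 is used — shifts +6, +5, +7 over and over.
Reversing it on jfprd: j−6=d, f−5=a, p−7=i, r−6=l, d−5=y.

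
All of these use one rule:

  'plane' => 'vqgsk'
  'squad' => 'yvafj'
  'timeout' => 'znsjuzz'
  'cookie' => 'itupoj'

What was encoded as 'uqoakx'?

Shifts by position in plane: pos 0: p→v (+6), pos 1: l→q (+5), pos 2: a→g (+6), pos 3: n→s (+5) — repeating every 2. The shifts repeat in a cycle of length 2: positions 0,1,… shift by +6, +5, then the pattern repeats.
Decoding uqoakx: u−6=o, q−5=l, o−6=i, a−5=v, k−6=e, x−5=s.

olives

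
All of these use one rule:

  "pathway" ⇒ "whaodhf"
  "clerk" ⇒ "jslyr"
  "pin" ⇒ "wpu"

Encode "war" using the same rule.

dhy

Compare letters: p→w is +7, a→h is +7, t→a is +7 — a constant shift. It's a constant shift of +7 (ROT7).
On war: w+7=d, a+7=h, r+7=y.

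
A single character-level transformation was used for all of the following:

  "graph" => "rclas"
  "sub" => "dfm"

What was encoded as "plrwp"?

It's a constant shift of +11 (ROT11).
Decoding plrwp: p−11=e, l−11=a, r−11=g, w−11=l, p−11=e.

eagle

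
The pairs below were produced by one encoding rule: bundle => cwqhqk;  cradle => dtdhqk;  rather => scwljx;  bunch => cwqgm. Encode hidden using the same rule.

ikghjt

In bundle: b→c is +1, u→w is +2, n→q is +3, d→h is +4 — the shift increases by 1 each position. Letter i (0-indexed) is shifted by i+1, so successive shifts are 1, 2, 3, ….
Applying it to hidden: h+1=i, i+2=k, d+3=g, d+4=h, e+5=j, n+6=t.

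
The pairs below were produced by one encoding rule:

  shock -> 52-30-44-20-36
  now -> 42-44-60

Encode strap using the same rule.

With a=1..z=26, the number is 2·pos + 14.
For strap: s=19→52, t=20→54, r=18→50, a=1→16, p=16→46.

52-54-50-16-46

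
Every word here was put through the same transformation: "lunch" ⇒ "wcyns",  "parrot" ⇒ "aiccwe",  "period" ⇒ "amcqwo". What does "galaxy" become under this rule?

Two shifts are in play — +8 for a/e/i/o/u, +11 for every other letter.
On galaxy: g(cons)+11=r, a(vowel)+8=i, l(cons)+11=w, a(vowel)+8=i, x(cons)+11=i, y(cons)+11=j.

riwiij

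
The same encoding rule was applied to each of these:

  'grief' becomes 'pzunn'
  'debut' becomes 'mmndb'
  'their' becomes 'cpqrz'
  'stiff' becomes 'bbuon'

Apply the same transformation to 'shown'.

Shifts by position in grief: pos 0: g→p (+9), pos 1: r→z (+8), pos 2: i→u (+12), pos 3: e→n (+9), pos 4: f→n (+8) — repeating every 3. The shifts repeat in a cycle of length 3: positions 0,1,… shift by +9, +8, +12, then the pattern repeats.
For shown: s+9=b, h+8=p, o+12=a, w+9=f, n+8=v.

bpafv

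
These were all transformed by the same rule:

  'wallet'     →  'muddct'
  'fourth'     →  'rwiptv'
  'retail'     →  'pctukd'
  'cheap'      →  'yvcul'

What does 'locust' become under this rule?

This is an affine cipher: with a=0,…,z=25, each position x becomes (15x+20) mod 26.
On locust: l(11)→15·11+20≡3=d; o(14)→15·14+20≡22=w; c(2)→15·2+20≡24=y; u(20)→15·20+20≡8=i; s(18)→15·18+20≡4=e; t(19)→15·19+20≡19=t (all mod 26).

dwyiet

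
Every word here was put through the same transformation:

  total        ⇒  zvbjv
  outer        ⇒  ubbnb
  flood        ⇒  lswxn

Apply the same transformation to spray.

ywzji

In total: t→z is +6, o→v is +7, t→b is +8, a→j is +9 — the shift increases by 1 each position. Letter i (0-indexed) is shifted by i+6, so successive shifts are 6, 7, 8, ….
On spray: s+6=y, p+7=w, r+8=z, a+9=j, y+10=i.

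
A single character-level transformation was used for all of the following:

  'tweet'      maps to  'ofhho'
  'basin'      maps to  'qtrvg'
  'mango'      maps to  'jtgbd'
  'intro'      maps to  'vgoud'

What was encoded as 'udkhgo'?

t(19)→o(14) and w(22)→f(5) fit y≡23x+19 (mod 26); the inverse of 23 mod 26 is 17. Each letter's alphabet position (a=0..z=25) is mapped through 23·x+19 mod 26 — an affine cipher.
Undoing it on udkhgo: u(20)→17·(20−19)≡17=r; d(3)→17·(3−19)≡14=o; k(10)→17·(10−19)≡3=d; h(7)→17·(7−19)≡4=e; g(6)→17·(6−19)≡13=n; o(14)→17·(14−19)≡19=t (all mod 26).

rodent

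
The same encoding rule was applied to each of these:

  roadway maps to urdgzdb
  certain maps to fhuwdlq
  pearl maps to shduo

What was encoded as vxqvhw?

sunset

Compare letters: r→u is +3, o→r is +3, a→d is +3 — a constant shift. Every letter moves 3 places later in the alphabet, wrapping around z→a.
Reversing it on vxqvhw: v−3=s, x−3=u, q−3=n, v−3=s, h−3=e, w−3=t.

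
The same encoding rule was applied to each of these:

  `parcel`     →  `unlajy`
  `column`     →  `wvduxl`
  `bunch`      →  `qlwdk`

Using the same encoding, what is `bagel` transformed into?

The output letters match the input read backwards, each shifted +9: parcel reversed is lecrap. Read the word backwards and shift each letter +9.
On bagel: reverse → legab; then shift: l+9=u, e+9=n, g+9=p, a+9=j, b+9=k.

unpjk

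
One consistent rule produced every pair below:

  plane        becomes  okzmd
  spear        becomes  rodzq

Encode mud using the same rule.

Compare letters: p→o is +25, l→k is +25, a→z is +25 — a constant shift. This is a Caesar cipher with shift 25.
On mud: m+25=l, u+25=t, d+25=c.

ltc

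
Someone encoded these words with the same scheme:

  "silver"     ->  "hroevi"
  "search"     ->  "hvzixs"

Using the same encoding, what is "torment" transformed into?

glinvmg

This is the alphabet-reversal cipher (Atbash): a becomes z, b becomes y, etc.
On torment: t↔g, o↔l, r↔i, m↔n, e↔v, n↔m, t↔g.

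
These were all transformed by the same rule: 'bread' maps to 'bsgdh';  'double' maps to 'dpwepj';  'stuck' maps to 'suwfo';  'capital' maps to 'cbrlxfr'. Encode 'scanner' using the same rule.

In bread: b→b is +0, r→s is +1, e→g is +2, a→d is +3 — the shift increases by 1 each position. The shift increases by 1 at each position, starting from +0: 0, 1, 2, ….
For scanner: s+0=s, c+1=d, a+2=c, n+3=q, n+4=r, e+5=j, r+6=x.

sdcqrjx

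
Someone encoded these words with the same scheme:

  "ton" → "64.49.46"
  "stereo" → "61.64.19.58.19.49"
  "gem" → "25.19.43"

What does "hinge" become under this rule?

Each letter becomes 3×(its alphabet position, a=1..z=26) + 4.
For hinge: h=8→28, i=9→31, n=14→46, g=7→25, e=5→19.

28.31.46.25.19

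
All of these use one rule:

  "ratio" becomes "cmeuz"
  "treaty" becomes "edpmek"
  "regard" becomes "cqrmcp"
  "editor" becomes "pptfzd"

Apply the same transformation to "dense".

Shifts by position in ratio: pos 0: r→c (+11), pos 1: a→m (+12), pos 2: t→e (+11), pos 3: i→u (+12) — repeating every 2. It's a Vigenère-style cipher with numeric key [11,12]: position i shifts by key[i mod 2].
Applying it to dense: d+11=o, e+12=q, n+11=y, s+12=e, e+11=p.

oqyep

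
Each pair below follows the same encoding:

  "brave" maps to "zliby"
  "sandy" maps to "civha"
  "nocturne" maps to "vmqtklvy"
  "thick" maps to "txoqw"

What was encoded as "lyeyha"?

b(1)→z(25) and r(17)→l(11) fit y≡17x+8 (mod 26); the inverse of 17 mod 26 is 23. This is an affine cipher: with a=0,…,z=25, each position x becomes (17x+8) mod 26.
Reversing it on lyeyha: l(11)→23·(11−8)≡17=r; y(24)→23·(24−8)≡4=e; e(4)→23·(4−8)≡12=m; y(24)→23·(24−8)≡4=e; h(7)→23·(7−8)≡3=d; a(0)→23·(0−8)≡24=y (all mod 26).

remedy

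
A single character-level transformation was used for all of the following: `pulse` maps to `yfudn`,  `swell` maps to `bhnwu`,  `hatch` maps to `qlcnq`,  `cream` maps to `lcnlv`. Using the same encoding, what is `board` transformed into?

Shifts by position in pulse: pos 0: p→y (+9), pos 1: u→f (+11), pos 2: l→u (+9), pos 3: s→d (+11) — repeating every 2. A repeating key of period 2 is used — shifts +9, +11 over and over.
Applying it to board: b+9=k, o+11=z, a+9=j, r+11=c, d+9=m.

kzjcm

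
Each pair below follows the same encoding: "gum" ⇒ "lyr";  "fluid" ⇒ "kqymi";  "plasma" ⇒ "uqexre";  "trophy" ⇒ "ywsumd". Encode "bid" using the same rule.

The shift depends on letter class: consonant g→l is +5, but vowel u→y is +4. Vowels shift forward by 4 and consonants shift forward by 5.
On bid: b(cons)+5=g, i(vowel)+4=m, d(cons)+5=i.

gmi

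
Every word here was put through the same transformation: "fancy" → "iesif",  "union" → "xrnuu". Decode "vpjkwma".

Letter i (0-indexed) is shifted by i+3, so successive shifts are 3, 4, 5, ….
Undoing it on vpjkwma: v−3=s, p−4=l, j−5=e, k−6=e, w−7=p, m−8=e, a−9=r.

sleeper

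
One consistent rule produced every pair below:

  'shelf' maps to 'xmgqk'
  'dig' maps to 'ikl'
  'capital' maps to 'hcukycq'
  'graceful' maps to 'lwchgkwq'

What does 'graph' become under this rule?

The shift depends on letter class: consonant s→x is +5, but vowel e→g is +2. The rule splits by letter class: vowels +2, consonants +5.
On graph: g(cons)+5=l, r(cons)+5=w, a(vowel)+2=c, p(cons)+5=u, h(cons)+5=m.

lwcum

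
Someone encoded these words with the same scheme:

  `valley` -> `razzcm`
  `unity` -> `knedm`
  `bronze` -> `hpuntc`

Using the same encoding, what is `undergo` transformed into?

Treating letters as 0–25, the rule is x ↦ 7x + 0 (mod 26).
For undergo: u(20)→7·20+0≡10=k; n(13)→7·13+0≡13=n; d(3)→7·3+0≡21=v; e(4)→7·4+0≡2=c; r(17)→7·17+0≡15=p; g(6)→7·6+0≡16=q; o(14)→7·14+0≡20=u (all mod 26).

knvcpqu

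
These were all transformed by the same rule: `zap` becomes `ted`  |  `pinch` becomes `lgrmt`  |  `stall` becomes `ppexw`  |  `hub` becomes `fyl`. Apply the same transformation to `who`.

The output letters match the input read backwards, each shifted +4: zap reversed is paz. Read the word backwards and shift each letter +4.
On who: reverse → ohw; then shift: o+4=s, h+4=l, w+4=a.

sla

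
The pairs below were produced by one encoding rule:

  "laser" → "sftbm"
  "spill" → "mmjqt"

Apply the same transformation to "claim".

njbmd

Read the word backwards and shift each letter +1.
On claim: reverse → mialc; then shift: m+1=n, i+1=j, a+1=b, l+1=m, c+1=d.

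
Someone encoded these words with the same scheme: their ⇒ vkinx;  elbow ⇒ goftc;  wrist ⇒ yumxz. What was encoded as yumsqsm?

wrinkle

The shift increases by 1 at each position, starting from +2: 2, 3, 4, ….
Decoding yumsqsm: y−2=w, u−3=r, m−4=i, s−5=n, q−6=k, s−7=l, m−8=e.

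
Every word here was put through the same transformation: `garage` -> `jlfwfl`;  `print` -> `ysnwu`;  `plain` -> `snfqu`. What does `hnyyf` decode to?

attic

The output letters match the input read backwards, each shifted +5: garage reversed is egarag. Two steps: reverse the string, then apply a Caesar shift of +5.
Reversing it on hnyyf: shift back: h−5=c, n−5=i, y−5=t, y−5=t, f−5=a → citta; then reverse → attic.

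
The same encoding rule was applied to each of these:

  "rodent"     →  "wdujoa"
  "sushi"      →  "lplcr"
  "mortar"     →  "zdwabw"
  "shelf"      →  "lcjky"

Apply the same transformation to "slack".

r(17)→w(22) and o(14)→d(3) fit y≡15x+1 (mod 26); the inverse of 15 mod 26 is 7. Each letter's alphabet position (a=0..z=25) is mapped through 15·x+1 mod 26 — an affine cipher.
For slack: s(18)→15·18+1≡11=l; l(11)→15·11+1≡10=k; a(0)→15·0+1≡1=b; c(2)→15·2+1≡5=f; k(10)→15·10+1≡21=v (all mod 26).

lkbfv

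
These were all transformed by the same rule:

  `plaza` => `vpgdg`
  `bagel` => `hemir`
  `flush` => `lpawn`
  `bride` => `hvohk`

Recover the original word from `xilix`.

The shifts repeat in a cycle of length 2: positions 0,1,… shift by +6, +4, then the pattern repeats.
Undoing it on xilix: x−6=r, i−4=e, l−6=f, i−4=e, x−6=r.

refer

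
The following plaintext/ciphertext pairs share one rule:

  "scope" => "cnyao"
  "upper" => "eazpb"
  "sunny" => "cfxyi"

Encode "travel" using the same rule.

It's a Vigenère-style cipher with numeric key [10,11]: position i shifts by key[i mod 2].
For travel: t+10=d, r+11=c, a+10=k, v+11=g, e+10=o, l+11=w.

dckgow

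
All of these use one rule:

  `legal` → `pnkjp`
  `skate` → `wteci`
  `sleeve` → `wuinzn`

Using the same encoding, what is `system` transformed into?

whwciv

A repeating key of period 2 is used — shifts +4, +9 over and over.
On system: s+4=w, y+9=h, s+4=w, t+9=c, e+4=i, m+9=v.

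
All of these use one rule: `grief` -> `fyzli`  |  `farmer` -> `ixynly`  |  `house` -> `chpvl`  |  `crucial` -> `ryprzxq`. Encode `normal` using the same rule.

khynxq

g(6)→f(5) and r(17)→y(24) fit y≡23x+23 (mod 26); the inverse of 23 mod 26 is 17. Each letter's alphabet position (a=0..z=25) is mapped through 23·x+23 mod 26 — an affine cipher.
For normal: n(13)→23·13+23≡10=k; o(14)→23·14+23≡7=h; r(17)→23·17+23≡24=y; m(12)→23·12+23≡13=n; a(0)→23·0+23≡23=x; l(11)→23·11+23≡16=q (all mod 26).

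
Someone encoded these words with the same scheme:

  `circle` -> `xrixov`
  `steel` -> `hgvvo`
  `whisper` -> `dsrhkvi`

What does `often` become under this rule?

Each pair mirrors across the alphabet (c↔x, i↔r, r↔i): positions sum to 25. This is the alphabet-reversal cipher (Atbash): a becomes z, b becomes y, etc.
For often: o↔l, f↔u, t↔g, e↔v, n↔m.

lugvm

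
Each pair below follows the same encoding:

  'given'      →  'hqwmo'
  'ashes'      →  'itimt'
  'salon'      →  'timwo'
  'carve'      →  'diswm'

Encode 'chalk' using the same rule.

Two shifts are in play — +8 for a/e/i/o/u, +1 for every other letter.
On chalk: c(cons)+1=d, h(cons)+1=i, a(vowel)+8=i, l(cons)+1=m, k(cons)+1=l.

diiml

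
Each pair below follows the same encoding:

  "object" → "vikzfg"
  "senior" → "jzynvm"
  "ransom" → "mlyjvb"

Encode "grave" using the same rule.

tmlaz

o(14)→v(21) and b(1)→i(8) fit y≡23x+11 (mod 26); the inverse of 23 mod 26 is 17. This is an affine cipher: with a=0,…,z=25, each position x becomes (23x+11) mod 26.
Applying it to grave: g(6)→23·6+11≡19=t; r(17)→23·17+11≡12=m; a(0)→23·0+11≡11=l; v(21)→23·21+11≡0=a; e(4)→23·4+11≡25=z (all mod 26).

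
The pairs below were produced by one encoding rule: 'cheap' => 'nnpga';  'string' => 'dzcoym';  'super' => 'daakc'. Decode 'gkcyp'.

Shifts by position in cheap: pos 0: c→n (+11), pos 1: h→n (+6), pos 2: e→p (+11), pos 3: a→g (+6) — repeating every 2. A repeating key of period 2 is used — shifts +11, +6 over and over.
Undoing it on gkcyp: g−11=v, k−6=e, c−11=r, y−6=s, p−11=e.

verse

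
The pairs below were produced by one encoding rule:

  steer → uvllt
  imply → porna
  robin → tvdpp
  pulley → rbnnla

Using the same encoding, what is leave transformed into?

nlhxl

The shift depends on letter class: consonant s→u is +2, but vowel e→l is +7. The rule splits by letter class: vowels +7, consonants +2.
On leave: l(cons)+2=n, e(vowel)+7=l, a(vowel)+7=h, v(cons)+2=x, e(vowel)+7=l.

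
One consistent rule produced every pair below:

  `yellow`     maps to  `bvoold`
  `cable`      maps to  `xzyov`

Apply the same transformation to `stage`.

Each pair mirrors across the alphabet (y↔b, e↔v, l↔o): positions sum to 25. Each letter is replaced by its mirror in the alphabet: a↔z, b↔y, c↔x, and so on (the Atbash cipher).
Applying it to stage: s↔h, t↔g, a↔z, g↔t, e↔v.

hgztv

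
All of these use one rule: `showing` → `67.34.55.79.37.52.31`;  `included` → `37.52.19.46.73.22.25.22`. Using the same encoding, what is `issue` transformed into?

37.67.67.73.25

Each letter becomes 3×(its alphabet position, a=1..z=26) + 10.
For issue: i=9→37, s=19→67, s=19→67, u=21→73, e=5→25.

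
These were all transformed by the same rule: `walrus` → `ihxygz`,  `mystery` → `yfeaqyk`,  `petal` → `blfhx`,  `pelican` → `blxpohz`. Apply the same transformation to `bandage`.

Shifts by position in walrus: pos 0: w→i (+12), pos 1: a→h (+7), pos 2: l→x (+12), pos 3: r→y (+7) — repeating every 2. A repeating key of period 2 is used — shifts +12, +7 over and over.
Applying it to bandage: b+12=n, a+7=h, n+12=z, d+7=k, a+12=m, g+7=n, e+12=q.

nhzkmnq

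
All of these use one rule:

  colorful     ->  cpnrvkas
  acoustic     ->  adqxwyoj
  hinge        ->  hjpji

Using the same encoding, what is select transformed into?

In colorful: c→c is +0, o→p is +1, l→n is +2, o→r is +3 — the shift increases by 1 each position. Letter i (0-indexed) is shifted by i+0, so successive shifts are 0, 1, 2, ….
On select: s+0=s, e+1=f, l+2=n, e+3=h, c+4=g, t+5=y.

sfnhgy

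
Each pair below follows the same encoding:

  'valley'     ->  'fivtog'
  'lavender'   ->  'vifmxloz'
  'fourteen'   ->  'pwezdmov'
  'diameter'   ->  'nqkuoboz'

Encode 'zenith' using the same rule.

jmxqdp

It's a Vigenère-style cipher with numeric key [10,8]: position i shifts by key[i mod 2].
Applying it to zenith: z+10=j, e+8=m, n+10=x, i+8=q, t+10=d, h+8=p.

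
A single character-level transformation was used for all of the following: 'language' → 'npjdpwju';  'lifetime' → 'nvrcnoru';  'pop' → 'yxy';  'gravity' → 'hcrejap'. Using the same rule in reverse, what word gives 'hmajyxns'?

jeopardy

Two steps: reverse the string, then apply a Caesar shift of +9.
Reversing it on hmajyxns: shift back: h−9=y, m−9=d, a−9=r, j−9=a, y−9=p, x−9=o, n−9=e, s−9=j → ydrapoej; then reverse → jeopardy.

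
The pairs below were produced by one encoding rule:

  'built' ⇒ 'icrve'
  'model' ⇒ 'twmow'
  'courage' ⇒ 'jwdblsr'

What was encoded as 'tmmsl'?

media

The shift increases by 1 at each position, starting from +7: 7, 8, 9, ….
Reversing it on tmmsl: t−7=m, m−8=e, m−9=d, s−10=i, l−11=a.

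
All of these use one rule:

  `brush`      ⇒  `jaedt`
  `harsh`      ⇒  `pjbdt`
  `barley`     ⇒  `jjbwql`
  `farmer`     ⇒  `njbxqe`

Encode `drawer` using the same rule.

lakhqe

Letter i (0-indexed) is shifted by i+8, so successive shifts are 8, 9, 10, ….
On drawer: d+8=l, r+9=a, a+10=k, w+11=h, e+12=q, r+13=e.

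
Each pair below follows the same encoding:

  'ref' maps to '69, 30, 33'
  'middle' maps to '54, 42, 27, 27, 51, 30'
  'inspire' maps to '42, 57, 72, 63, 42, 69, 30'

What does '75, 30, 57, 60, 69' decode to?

r(#18)→69 and e(#5)→30: differences scale by 3, so n = 3·pos + 15. Each letter becomes 3×(its alphabet position, a=1..z=26) + 15.
Reversing it on 75, 30, 57, 60, 69: 75→(75−15)÷3=20=t, 30→(30−15)÷3=5=e, 57→(57−15)÷3=14=n, 60→(60−15)÷3=15=o, 69→(69−15)÷3=18=r.

tenor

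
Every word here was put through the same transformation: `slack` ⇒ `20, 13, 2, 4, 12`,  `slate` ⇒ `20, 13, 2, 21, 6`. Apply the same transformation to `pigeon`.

s is letter #19 and maps to 20: an offset of 1. Each letter is replaced by its alphabet position (a=1..z=26) + 1.
For pigeon: p=16→17, i=9→10, g=7→8, e=5→6, o=15→16, n=14→15.

17, 10, 8, 6, 16, 15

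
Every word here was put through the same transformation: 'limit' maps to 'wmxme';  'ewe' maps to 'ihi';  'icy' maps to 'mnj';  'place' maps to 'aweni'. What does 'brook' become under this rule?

mcssv

The shift depends on letter class: consonant l→w is +11, but vowel i→m is +4. Vowels shift forward by 4 and consonants shift forward by 11.
On brook: b(cons)+11=m, r(cons)+11=c, o(vowel)+4=s, o(vowel)+4=s, k(cons)+11=v.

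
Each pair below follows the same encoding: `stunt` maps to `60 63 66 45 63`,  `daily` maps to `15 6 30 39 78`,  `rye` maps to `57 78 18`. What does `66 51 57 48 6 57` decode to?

uproar

s(#19)→60 and t(#20)→63: differences scale by 3, so n = 3·pos + 3. The formula is n = 3×(alphabet index, a=1) + 3.
Undoing it on 66 51 57 48 6 57: 66→(66−3)÷3=21=u, 51→(51−3)÷3=16=p, 57→(57−3)÷3=18=r, 48→(48−3)÷3=15=o, 6→(6−3)÷3=1=a, 57→(57−3)÷3=18=r.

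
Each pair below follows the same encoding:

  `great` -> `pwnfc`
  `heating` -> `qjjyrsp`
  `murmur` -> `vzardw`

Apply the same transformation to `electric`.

Shifts by position in great: pos 0: g→p (+9), pos 1: r→w (+5), pos 2: e→n (+9), pos 3: a→f (+5) — repeating every 2. The shifts repeat in a cycle of length 2: positions 0,1,… shift by +9, +5, then the pattern repeats.
Applying it to electric: e+9=n, l+5=q, e+9=n, c+5=h, t+9=c, r+5=w, i+9=r, c+5=h.

nqnhcwrh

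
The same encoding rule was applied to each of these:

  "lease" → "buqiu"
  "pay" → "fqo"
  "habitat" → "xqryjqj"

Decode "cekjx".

mouth

Compare letters: l→b is +16, e→u is +16, a→q is +16 — a constant shift. It's a constant shift of +16 (ROT16).
Reversing it on cekjx: c−16=m, e−16=o, k−16=u, j−16=t, x−16=h.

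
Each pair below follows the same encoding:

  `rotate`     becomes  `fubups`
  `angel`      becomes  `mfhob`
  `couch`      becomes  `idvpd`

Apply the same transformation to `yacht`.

uidbz

The output letters match the input read backwards, each shifted +1: rotate reversed is etator. The word is reversed, then every letter is shifted forward by 1.
Applying it to yacht: reverse → thcay; then shift: t+1=u, h+1=i, c+1=d, a+1=b, y+1=z.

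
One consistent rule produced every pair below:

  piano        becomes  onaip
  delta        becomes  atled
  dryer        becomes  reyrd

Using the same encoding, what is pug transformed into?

gup

The output letters match the input read backwards: piano reversed is onaip. The word is simply reversed.
On pug: reverse → gup.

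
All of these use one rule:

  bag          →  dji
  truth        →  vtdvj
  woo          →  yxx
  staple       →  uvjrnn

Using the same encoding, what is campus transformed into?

The shift depends on letter class: consonant b→d is +2, but vowel a→j is +9. Vowels shift forward by 9 and consonants shift forward by 2.
Applying it to campus: c(cons)+2=e, a(vowel)+9=j, m(cons)+2=o, p(cons)+2=r, u(vowel)+9=d, s(cons)+2=u.

ejordu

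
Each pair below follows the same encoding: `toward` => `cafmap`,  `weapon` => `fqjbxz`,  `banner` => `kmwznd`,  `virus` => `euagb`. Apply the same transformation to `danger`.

mmwsnd

Shifts by position in toward: pos 0: t→c (+9), pos 1: o→a (+12), pos 2: w→f (+9), pos 3: a→m (+12) — repeating every 2. It's a Vigenère-style cipher with numeric key [9,12]: position i shifts by key[i mod 2].
Applying it to danger: d+9=m, a+12=m, n+9=w, g+12=s, e+9=n, r+12=d.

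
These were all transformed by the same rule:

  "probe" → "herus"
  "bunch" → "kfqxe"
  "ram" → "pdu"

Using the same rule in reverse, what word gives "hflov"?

The output letters match the input read backwards, each shifted +3: probe reversed is eborp. Read the word backwards and shift each letter +3.
Decoding hflov: shift back: h−3=e, f−3=c, l−3=i, o−3=l, v−3=s → ecils; then reverse → slice.

slice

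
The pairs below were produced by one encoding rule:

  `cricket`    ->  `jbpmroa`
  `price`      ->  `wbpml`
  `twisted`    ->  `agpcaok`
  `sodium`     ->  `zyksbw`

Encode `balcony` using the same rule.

The shifts repeat in a cycle of length 2: positions 0,1,… shift by +7, +10, then the pattern repeats.
Applying it to balcony: b+7=i, a+10=k, l+7=s, c+10=m, o+7=v, n+10=x, y+7=f.

iksmvxf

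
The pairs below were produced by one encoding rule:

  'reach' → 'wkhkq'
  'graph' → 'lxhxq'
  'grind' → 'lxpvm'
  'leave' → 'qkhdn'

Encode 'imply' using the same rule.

nswth

In reach: r→w is +5, e→k is +6, a→h is +7, c→k is +8 — the shift increases by 1 each position. Letter i (0-indexed) is shifted by i+5, so successive shifts are 5, 6, 7, ….
On imply: i+5=n, m+6=s, p+7=w, l+8=t, y+9=h.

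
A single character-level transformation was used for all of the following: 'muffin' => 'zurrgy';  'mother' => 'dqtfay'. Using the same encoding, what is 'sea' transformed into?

mqe

The output letters match the input read backwards, each shifted +12: muffin reversed is niffum. The word is reversed, then every letter is shifted forward by 12.
Applying it to sea: reverse → aes; then shift: a+12=m, e+12=q, s+12=e.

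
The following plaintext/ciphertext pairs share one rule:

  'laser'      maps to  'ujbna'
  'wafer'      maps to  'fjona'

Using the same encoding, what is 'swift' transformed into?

Compare letters: l→u is +9, a→j is +9, s→b is +9 — a constant shift. Each letter is shifted forward by 9 in the alphabet (a Caesar shift of +9).
On swift: s+9=b, w+9=f, i+9=r, f+9=o, t+9=c.

bfroc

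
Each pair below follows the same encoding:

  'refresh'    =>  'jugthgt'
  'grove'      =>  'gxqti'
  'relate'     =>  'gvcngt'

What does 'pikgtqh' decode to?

foreign

The word is reversed, then every letter is shifted forward by 2.
Undoing it on pikgtqh: shift back: p−2=n, i−2=g, k−2=i, g−2=e, t−2=r, q−2=o, h−2=f → ngierof; then reverse → foreign.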